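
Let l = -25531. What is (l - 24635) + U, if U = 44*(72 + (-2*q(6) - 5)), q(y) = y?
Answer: -47746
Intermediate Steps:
U = 2420 (U = 44*(72 + (-2*6 - 5)) = 44*(72 + (-12 - 5)) = 44*(72 - 17) = 44*55 = 2420)
(l - 24635) + U = (-25531 - 24635) + 2420 = -50166 + 2420 = -47746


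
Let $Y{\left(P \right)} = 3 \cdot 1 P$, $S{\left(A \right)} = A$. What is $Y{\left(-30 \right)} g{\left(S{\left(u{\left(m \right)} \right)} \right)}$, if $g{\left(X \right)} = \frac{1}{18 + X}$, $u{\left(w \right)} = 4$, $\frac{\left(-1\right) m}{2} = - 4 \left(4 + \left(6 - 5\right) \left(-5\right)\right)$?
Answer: $- \frac{45}{11} \approx -4.0909$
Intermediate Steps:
$m = -8$ ($m = - 2 \left(- 4 \left(4 + \left(6 - 5\right) \left(-5\right)\right)\right) = - 2 \left(- 4 \left(4 + 1 \left(-5\right)\right)\right) = - 2 \left(- 4 \left(4 - 5\right)\right) = - 2 \left(\left(-4\right) \left(-1\right)\right) = \left(-2\right) 4 = -8$)
$Y{\left(P \right)} = 3 P$
$Y{\left(-30 \right)} g{\left(S{\left(u{\left(m \right)} \right)} \right)} = \frac{3 \left(-30\right)}{18 + 4} = - \frac{90}{22} = \left(-90\right) \frac{1}{22} = - \frac{45}{11}$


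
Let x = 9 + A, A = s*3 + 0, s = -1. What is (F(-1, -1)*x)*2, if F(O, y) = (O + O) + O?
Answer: -36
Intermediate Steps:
F(O, y) = 3*O (F(O, y) = 2*O + O = 3*O)
A = -3 (A = -1*3 + 0 = -3 + 0 = -3)
x = 6 (x = 9 - 3 = 6)
(F(-1, -1)*x)*2 = ((3*(-1))*6)*2 = -3*6*2 = -18*2 = -36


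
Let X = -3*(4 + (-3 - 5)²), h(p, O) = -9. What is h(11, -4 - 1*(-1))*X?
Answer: 1836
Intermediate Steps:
X = -204 (X = -3*(4 + (-8)²) = -3*(4 + 64) = -3*68 = -204)
h(11, -4 - 1*(-1))*X = -9*(-204) = 1836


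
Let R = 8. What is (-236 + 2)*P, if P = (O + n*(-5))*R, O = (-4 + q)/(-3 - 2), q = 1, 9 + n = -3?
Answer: -567216/5 ≈ -1.1344e+5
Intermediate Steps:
n = -12 (n = -9 - 3 = -12)
O = ⅗ (O = (-4 + 1)/(-3 - 2) = -3/(-5) = -3*(-⅕) = ⅗ ≈ 0.60000)
P = 2424/5 (P = (⅗ - 12*(-5))*8 = (⅗ + 60)*8 = (303/5)*8 = 2424/5 ≈ 484.80)
(-236 + 2)*P = (-236 + 2)*(2424/5) = -234*2424/5 = -567216/5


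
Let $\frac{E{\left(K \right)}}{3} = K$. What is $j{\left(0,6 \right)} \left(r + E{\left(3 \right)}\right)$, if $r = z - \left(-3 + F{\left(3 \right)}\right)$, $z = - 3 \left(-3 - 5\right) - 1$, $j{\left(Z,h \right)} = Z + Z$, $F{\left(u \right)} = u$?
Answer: $0$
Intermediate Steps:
$E{\left(K \right)} = 3 K$
$j{\left(Z,h \right)} = 2 Z$
$z = 23$ ($z = \left(-3\right) \left(-8\right) - 1 = 24 - 1 = 23$)
$r = 23$ ($r = 23 + \left(3 - 3\right) = 23 + 0 = 23$)
$j{\left(0,6 \right)} \left(r + E{\left(3 \right)}\right) = 2 \cdot 0 \left(23 + 3 \cdot 3\right) = 0 \left(23 + 9\right) = 0 \cdot 32 = 0$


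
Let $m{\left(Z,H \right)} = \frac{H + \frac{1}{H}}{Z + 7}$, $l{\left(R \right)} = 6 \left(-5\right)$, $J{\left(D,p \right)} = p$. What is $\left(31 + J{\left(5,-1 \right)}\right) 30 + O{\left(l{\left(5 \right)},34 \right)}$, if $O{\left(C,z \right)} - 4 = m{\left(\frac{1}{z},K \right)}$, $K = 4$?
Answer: $\frac{432401}{478} \approx 904.6$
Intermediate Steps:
$l{\left(R \right)} = -30$
$m{\left(Z,H \right)} = \frac{H + \frac{1}{H}}{7 + Z}$
$O{\left(C,z \right)} = 4 + \frac{17}{4 \left(7 + \frac{1}{z}\right)}$ ($O{\left(C,z \right)} = 4 + \frac{1 + 4^{2}}{4 \left(7 + \frac{1}{z}\right)} = 4 + \frac{1 + 16}{4 \left(7 + \frac{1}{z}\right)} = 4 + \frac{1}{4} \frac{1}{7 + \frac{1}{z}} 17 = 4 + \frac{17}{4 \left(7 + \frac{1}{z}\right)}$)
$\left(31 + J{\left(5,-1 \right)}\right) 30 + O{\left(l{\left(5 \right)},34 \right)} = \left(31 - 1\right) 30 + \frac{16 + 129 \cdot 34}{4 \left(1 + 7 \cdot 34\right)} = 30 \cdot 30 + \frac{16 + 4386}{4 \left(1 + 238\right)} = 900 + \frac{1}{4} \cdot \frac{1}{239} \cdot 4402 = 900 + \frac{2201}{478} = \frac{432401}{478}$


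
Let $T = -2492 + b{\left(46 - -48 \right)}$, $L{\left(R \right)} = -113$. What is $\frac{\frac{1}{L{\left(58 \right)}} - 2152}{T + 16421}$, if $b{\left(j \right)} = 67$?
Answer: $- \frac{243177}{1581548} \approx -0.15376$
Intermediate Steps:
$T = -2425$ ($T = -2492 + 67 = -2425$)
$\frac{\frac{1}{L{\left(58 \right)}} - 2152}{T + 16421} = \frac{\frac{1}{-113} - 2152}{-2425 + 16421} = \frac{- \frac{1}{113} - 2152}{13996} = \left(- \frac{243177}{113}\right) \frac{1}{13996} = - \frac{243177}{1581548}$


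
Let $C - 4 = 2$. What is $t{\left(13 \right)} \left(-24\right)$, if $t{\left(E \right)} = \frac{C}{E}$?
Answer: $- \frac{144}{13} \approx -11.077$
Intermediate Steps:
$C = 6$ ($C = 4 + 2 = 6$)
$t{\left(E \right)} = \frac{6}{E}$
$t{\left(13 \right)} \left(-24\right) = \frac{6}{13} \left(-24\right) = - \frac{144}{13}$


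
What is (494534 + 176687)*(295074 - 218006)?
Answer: 51729660028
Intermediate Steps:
(494534 + 176687)*(295074 - 218006) = 671221*77068 = 51729660028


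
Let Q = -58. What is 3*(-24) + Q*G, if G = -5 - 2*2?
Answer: 450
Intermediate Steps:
G = -9 (G = -5 - 4 = -9)
3*(-24) + Q*G = 3*(-24) - 58*(-9) = -72 + 522 = 450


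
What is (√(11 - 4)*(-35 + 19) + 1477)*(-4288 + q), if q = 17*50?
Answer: -5077926 + 55008*√7 ≈ -4.9324e+6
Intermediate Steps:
q = 850
(√(11 - 4)*(-35 + 19) + 1477)*(-4288 + q) = (√(11 - 4)*(-35 + 19) + 1477)*(-4288 + 850) = (√7*(-16) + 1477)*(-3438) = (-16*√7 + 1477)*(-3438) = (1477 - 16*√7)*(-3438) = -5077926 + 55008*√7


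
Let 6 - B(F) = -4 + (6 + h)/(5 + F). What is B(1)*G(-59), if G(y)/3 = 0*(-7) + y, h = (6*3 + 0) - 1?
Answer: -2183/2 ≈ -1091.5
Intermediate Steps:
h = 17 (h = (18 + 0) - 1 = 18 - 1 = 17)
G(y) = 3*y (G(y) = 3*(0*(-7) + y) = 3*(0 + y) = 3*y)
B(F) = 10 - 23/(5 + F) (B(F) = 6 - (-4 + (6 + 17)/(5 + F)) = 6 - (-4 + 23/(5 + F)) = 6 + (4 - 23/(5 + F)) = 10 - 23/(5 + F))
B(1)*G(-59) = ((27 + 10*1)/(5 + 1))*(3*(-59)) = ((27 + 10)/6)*(-177) = ((1/6)*37)*(-177) = (37/6)*(-177) = -2183/2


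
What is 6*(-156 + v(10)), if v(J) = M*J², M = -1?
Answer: -1536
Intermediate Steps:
v(J) = -J²
6*(-156 + v(10)) = 6*(-156 - 1*10²) = 6*(-156 - 1*100) = 6*(-156 - 100) = 6*(-256) = -1536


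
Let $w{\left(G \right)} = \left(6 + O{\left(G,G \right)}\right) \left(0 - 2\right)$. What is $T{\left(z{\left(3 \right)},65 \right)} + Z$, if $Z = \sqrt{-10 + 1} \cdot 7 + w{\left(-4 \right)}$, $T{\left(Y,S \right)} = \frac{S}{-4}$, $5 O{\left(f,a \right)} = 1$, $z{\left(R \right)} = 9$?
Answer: $- \frac{573}{20} + 21 i \approx -28.65 + 21.0 i$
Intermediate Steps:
$O{\left(f,a \right)} = \frac{1}{5}$ ($O{\left(f,a \right)} = \frac{1}{5} \cdot 1 = \frac{1}{5}$)
$w{\left(G \right)} = - \frac{62}{5}$ ($w{\left(G \right)} = \left(6 + \frac{1}{5}\right) \left(0 - 2\right) = \frac{31}{5} \left(-2\right) = - \frac{62}{5}$)
$T{\left(Y,S \right)} = - \frac{S}{4}$ ($T{\left(Y,S \right)} = S \left(- \frac{1}{4}\right) = - \frac{S}{4}$)
$Z = - \frac{62}{5} + 21 i$ ($Z = \sqrt{-10 + 1} \cdot 7 - \frac{62}{5} = \sqrt{-9} \cdot 7 - \frac{62}{5} = 3 i 7 - \frac{62}{5} = 21 i - \frac{62}{5} = - \frac{62}{5} + 21 i \approx -12.4 + 21.0 i$)
$T{\left(z{\left(3 \right)},65 \right)} + Z = \left(- \frac{1}{4}\right) 65 - \left(\frac{62}{5} - 21 i\right) = - \frac{65}{4} - \left(\frac{62}{5} - 21 i\right) = - \frac{573}{20} + 21 i$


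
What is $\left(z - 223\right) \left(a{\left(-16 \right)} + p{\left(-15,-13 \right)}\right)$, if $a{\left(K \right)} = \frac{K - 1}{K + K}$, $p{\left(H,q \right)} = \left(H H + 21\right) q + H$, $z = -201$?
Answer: $\frac{5448347}{4} \approx 1.3621 \cdot 10^{6}$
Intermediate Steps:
$p{\left(H,q \right)} = H + q \left(21 + H^{2}\right)$ ($p{\left(H,q \right)} = \left(H^{2} + 21\right) q + H = \left(21 + H^{2}\right) q + H = q \left(21 + H^{2}\right) + H = H + q \left(21 + H^{2}\right)$)
$a{\left(K \right)} = \frac{-1 + K}{2 K}$
$\left(z - 223\right) \left(a{\left(-16 \right)} + p{\left(-15,-13 \right)}\right) = \left(-201 - 223\right) \left(\frac{-1 - 16}{2 \left(-16\right)} - \left(288 + 2925\right)\right) = - 424 \left(\frac{1}{2} \left(- \frac{1}{16}\right) \left(-17\right) - 3213\right) = - 424 \left(\frac{17}{32} - 3213\right) = \left(-424\right) \left(- \frac{102799}{32}\right) = \frac{5448347}{4}$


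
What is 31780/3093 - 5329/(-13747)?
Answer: 453362257/42519471 ≈ 10.662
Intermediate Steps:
31780/3093 - 5329/(-13747) = 31780*(1/3093) - 5329*(-1/13747) = 31780/3093 + 5329/13747 = 453362257/42519471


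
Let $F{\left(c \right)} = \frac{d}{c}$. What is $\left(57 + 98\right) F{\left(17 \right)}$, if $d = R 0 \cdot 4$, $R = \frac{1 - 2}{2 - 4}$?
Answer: $0$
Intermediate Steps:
$R = \frac{1}{2}$ ($R = - \frac{1}{-2} = \left(-1\right) \left(- \frac{1}{2}\right) = \frac{1}{2} \approx 0.5$)
$d = 0$ ($d = \frac{1}{2} \cdot 0 \cdot 4 = 0 \cdot 4 = 0$)
$F{\left(c \right)} = 0$ ($F{\left(c \right)} = \frac{0}{c} = 0$)
$\left(57 + 98\right) F{\left(17 \right)} = \left(57 + 98\right) 0 = 155 \cdot 0 = 0$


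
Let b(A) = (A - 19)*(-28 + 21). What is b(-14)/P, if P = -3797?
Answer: -231/3797 ≈ -0.060838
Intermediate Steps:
b(A) = 133 - 7*A (b(A) = (-19 + A)*(-7) = 133 - 7*A)
b(-14)/P = (133 - 7*(-14))/(-3797) = (133 + 98)*(-1/3797) = 231*(-1/3797) = -231/3797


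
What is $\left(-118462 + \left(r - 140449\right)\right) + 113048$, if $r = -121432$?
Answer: $-267295$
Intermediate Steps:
$\left(-118462 + \left(r - 140449\right)\right) + 113048 = \left(-118462 - 261881\right) + 113048 = -380343 + 113048 = -267295$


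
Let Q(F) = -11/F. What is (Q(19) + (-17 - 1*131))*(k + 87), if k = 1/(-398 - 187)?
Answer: -47891254/3705 ≈ -12926.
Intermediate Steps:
k = -1/585 (k = 1/(-585) = -1/585 ≈ -0.0017094)
(Q(19) + (-17 - 1*131))*(k + 87) = (-11/19 + (-17 - 1*131))*(-1/585 + 87) = (-11*1/19 + (-17 - 131))*(50894/585) = (-11/19 - 148)*(50894/585) = -2823/19*50894/585 = -47891254/3705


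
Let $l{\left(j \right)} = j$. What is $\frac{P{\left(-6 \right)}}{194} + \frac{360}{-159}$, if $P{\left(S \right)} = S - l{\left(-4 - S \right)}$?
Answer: $- \frac{11852}{5141} \approx -2.3054$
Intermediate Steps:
$P{\left(S \right)} = 4 + 2 S$ ($P{\left(S \right)} = S - \left(-4 - S\right) = S + \left(4 + S\right) = 4 + 2 S$)
$\frac{P{\left(-6 \right)}}{194} + \frac{360}{-159} = \frac{4 + 2 \left(-6\right)}{194} + \frac{360}{-159} = \left(4 - 12\right) \frac{1}{194} + 360 \left(- \frac{1}{159}\right) = \left(-8\right) \frac{1}{194} - \frac{120}{53} = - \frac{4}{97} - \frac{120}{53} = - \frac{11852}{5141}$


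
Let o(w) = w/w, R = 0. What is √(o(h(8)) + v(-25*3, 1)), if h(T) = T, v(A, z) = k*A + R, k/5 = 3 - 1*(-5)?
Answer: I*√2999 ≈ 54.763*I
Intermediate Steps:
k = 40 (k = 5*(3 - 1*(-5)) = 5*(3 + 5) = 5*8 = 40)
v(A, z) = 40*A (v(A, z) = 40*A + 0 = 40*A)
o(w) = 1
√(o(h(8)) + v(-25*3, 1)) = √(1 + 40*(-25*3)) = √(1 + 40*(-75)) = √(1 - 3000) = √(-2999) = I*√2999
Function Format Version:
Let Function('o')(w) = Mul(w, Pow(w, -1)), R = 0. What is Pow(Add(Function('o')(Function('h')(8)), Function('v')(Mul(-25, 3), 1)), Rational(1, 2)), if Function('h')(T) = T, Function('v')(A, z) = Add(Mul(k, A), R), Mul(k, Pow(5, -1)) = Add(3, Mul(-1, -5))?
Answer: Mul(I, Pow(2999, Rational(1, 2))) ≈ Mul(54.763, I)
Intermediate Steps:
k = 40 (k = Mul(5, Add(3, Mul(-1, -5))) = Mul(5, Add(3, 5)) = Mul(5, 8) = 40)
Function('v')(A, z) = Mul(40, A) (Function('v')(A, z) = Add(Mul(40, A), 0) = Mul(40, A))
Function('o')(w) = 1
Pow(Add(Function('o')(Function('h')(8)), Function('v')(Mul(-25, 3), 1)), Rational(1, 2)) = Pow(Add(1, Mul(40, Mul(-25, 3))), Rational(1, 2)) = Pow(Add(1, Mul(40, -75)), Rational(1, 2)) = Pow(Add(1, -3000), Rational(1, 2)) = Pow(-2999, Rational(1, 2)) = Mul(I, Pow(2999, Rational(1, 2)))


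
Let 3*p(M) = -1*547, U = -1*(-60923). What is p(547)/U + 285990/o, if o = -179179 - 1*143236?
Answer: -10489293463/11785493427 ≈ -0.89002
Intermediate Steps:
U = 60923
o = -322415 (o = -179179 - 143236 = -322415)
p(M) = -547/3 (p(M) = (-1*547)/3 = (⅓)*(-547) = -547/3)
p(547)/U + 285990/o = -547/3/60923 + 285990/(-322415) = -547/3*1/60923 + 285990*(-1/322415) = -547/182769 - 57198/64483 = -10489293463/11785493427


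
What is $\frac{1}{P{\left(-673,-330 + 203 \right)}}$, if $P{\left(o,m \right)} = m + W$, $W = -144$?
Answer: $- \frac{1}{271} \approx -0.00369$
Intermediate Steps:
$P{\left(o,m \right)} = -144 + m$ ($P{\left(o,m \right)} = m - 144 = -144 + m$)
$\frac{1}{P{\left(-673,-330 + 203 \right)}} = \frac{1}{-144 + \left(-330 + 203\right)} = \frac{1}{-144 - 127} = \frac{1}{-271} = - \frac{1}{271}$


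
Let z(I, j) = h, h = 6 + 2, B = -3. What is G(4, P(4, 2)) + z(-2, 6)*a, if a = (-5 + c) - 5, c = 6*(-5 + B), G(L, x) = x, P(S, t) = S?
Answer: -460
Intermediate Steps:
h = 8
c = -48 (c = 6*(-5 - 3) = 6*(-8) = -48)
z(I, j) = 8
a = -58 (a = (-5 - 48) - 5 = -53 - 5 = -58)
G(4, P(4, 2)) + z(-2, 6)*a = 4 + 8*(-58) = 4 - 464 = -460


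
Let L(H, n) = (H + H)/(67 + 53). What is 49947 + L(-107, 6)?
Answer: 2996713/60 ≈ 49945.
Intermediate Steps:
L(H, n) = H/60 (L(H, n) = (2*H)/120 = (2*H)*(1/120) = H/60)
49947 + L(-107, 6) = 49947 + (1/60)*(-107) = 49947 - 107/60 = 2996713/60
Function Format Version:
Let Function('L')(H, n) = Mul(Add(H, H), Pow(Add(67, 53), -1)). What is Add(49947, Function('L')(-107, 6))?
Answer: Rational(2996713, 60) ≈ 49945.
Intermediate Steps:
Function('L')(H, n) = Mul(Rational(1, 60), H) (Function('L')(H, n) = Mul(Mul(2, H), Pow(120, -1)) = Mul(Mul(2, H), Rational(1, 120)) = Mul(Rational(1, 60), H))
Add(49947, Function('L')(-107, 6)) = Add(49947, Mul(Rational(1, 60), -107)) = Add(49947, Rational(-107, 60)) = Rational(2996713, 60)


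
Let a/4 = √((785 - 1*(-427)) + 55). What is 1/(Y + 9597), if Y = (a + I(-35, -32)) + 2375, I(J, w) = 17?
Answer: 11989/143715849 - 4*√1267/143715849 ≈ 8.2431e-5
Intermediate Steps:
a = 4*√1267 (a = 4*√((785 - 1*(-427)) + 55) = 4*√((785 + 427) + 55) = 4*√(1212 + 55) = 4*√1267 ≈ 142.38)
Y = 2392 + 4*√1267 (Y = (4*√1267 + 17) + 2375 = (17 + 4*√1267) + 2375 = 2392 + 4*√1267 ≈ 2534.4)
1/(Y + 9597) = 1/((2392 + 4*√1267) + 9597) = 1/(11989 + 4*√1267)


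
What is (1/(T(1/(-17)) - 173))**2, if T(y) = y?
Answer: 289/8655364 ≈ 3.3390e-5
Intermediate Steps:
(1/(T(1/(-17)) - 173))**2 = (1/(1/(-17) - 173))**2 = (1/(-1/17 - 173))**2 = (1/(-2942/17))**2 = (-17/2942)**2 = 289/8655364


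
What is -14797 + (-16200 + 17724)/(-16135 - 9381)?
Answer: -94390444/6379 ≈ -14797.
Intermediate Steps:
-14797 + (-16200 + 17724)/(-16135 - 9381) = -14797 + 1524/(-25516) = -14797 + 1524*(-1/25516) = -14797 - 381/6379 = -94390444/6379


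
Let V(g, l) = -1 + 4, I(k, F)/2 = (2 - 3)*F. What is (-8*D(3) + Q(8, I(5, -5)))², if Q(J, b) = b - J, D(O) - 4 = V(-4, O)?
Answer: 2916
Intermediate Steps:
I(k, F) = -2*F (I(k, F) = 2*((2 - 3)*F) = 2*(-F) = -2*F)
V(g, l) = 3
D(O) = 7 (D(O) = 4 + 3 = 7)
(-8*D(3) + Q(8, I(5, -5)))² = (-8*7 + (-2*(-5) - 1*8))² = (-56 + (10 - 8))² = (-56 + 2)² = (-54)² = 2916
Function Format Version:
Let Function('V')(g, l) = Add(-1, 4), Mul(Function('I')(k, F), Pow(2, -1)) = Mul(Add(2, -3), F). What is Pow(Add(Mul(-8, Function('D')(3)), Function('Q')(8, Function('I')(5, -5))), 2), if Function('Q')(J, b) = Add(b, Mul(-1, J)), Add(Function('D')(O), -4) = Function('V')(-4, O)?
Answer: 2916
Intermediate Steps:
Function('I')(k, F) = Mul(-2, F) (Function('I')(k, F) = Mul(2, Mul(Add(2, -3), F)) = Mul(2, Mul(-1, F)) = Mul(-2, F))
Function('V')(g, l) = 3
Function('D')(O) = 7 (Function('D')(O) = Add(4, 3) = 7)
Pow(Add(Mul(-8, Function('D')(3)), Function('Q')(8, Function('I')(5, -5))), 2) = Pow(Add(Mul(-8, 7), Add(Mul(-2, -5), Mul(-1, 8))), 2) = Pow(Add(-56, Add(10, -8)), 2) = Pow(Add(-56, 2), 2) = Pow(-54, 2) = 2916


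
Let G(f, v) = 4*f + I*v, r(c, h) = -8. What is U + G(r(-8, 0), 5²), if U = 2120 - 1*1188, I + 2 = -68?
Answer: -850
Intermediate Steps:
I = -70 (I = -2 - 68 = -70)
G(f, v) = -70*v + 4*f (G(f, v) = 4*f - 70*v = -70*v + 4*f)
U = 932 (U = 2120 - 1188 = 932)
U + G(r(-8, 0), 5²) = 932 + (-70*5² + 4*(-8)) = 932 + (-70*25 - 32) = 932 + (-1750 - 32) = 932 - 1782 = -850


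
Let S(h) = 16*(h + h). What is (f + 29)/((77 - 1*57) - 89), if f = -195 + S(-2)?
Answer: 10/3 ≈ 3.3333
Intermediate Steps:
S(h) = 32*h (S(h) = 16*(2*h) = 32*h)
f = -259 (f = -195 + 32*(-2) = -195 - 64 = -259)
(f + 29)/((77 - 1*57) - 89) = (-259 + 29)/((77 - 1*57) - 89) = -230/((77 - 57) - 89) = -230/(20 - 89) = -230/(-69) = -230*(-1/69) = 10/3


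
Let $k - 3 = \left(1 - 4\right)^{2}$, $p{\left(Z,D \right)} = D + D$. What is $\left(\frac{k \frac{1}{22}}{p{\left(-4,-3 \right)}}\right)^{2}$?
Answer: $\frac{1}{121} \approx 0.0082645$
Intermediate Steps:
$p{\left(Z,D \right)} = 2 D$
$k = 12$ ($k = 3 + \left(1 - 4\right)^{2} = 3 + \left(-3\right)^{2} = 3 + 9 = 12$)
$\left(\frac{k \frac{1}{22}}{p{\left(-4,-3 \right)}}\right)^{2} = \left(\frac{12 \cdot \frac{1}{22}}{2 \left(-3\right)}\right)^{2} = \left(\frac{12 \cdot \frac{1}{22}}{-6}\right)^{2} = \left(\frac{6}{11} \left(- \frac{1}{6}\right)\right)^{2} = \left(- \frac{1}{11}\right)^{2} = \frac{1}{121}$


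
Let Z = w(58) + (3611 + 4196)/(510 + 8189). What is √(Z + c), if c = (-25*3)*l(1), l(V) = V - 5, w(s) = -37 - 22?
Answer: √18305009934/8699 ≈ 15.553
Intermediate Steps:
w(s) = -59
l(V) = -5 + V
Z = -505434/8699 (Z = -59 + (3611 + 4196)/(510 + 8189) = -59 + 7807/8699 = -505434/8699 ≈ -58.103)
c = 300 (c = (-25*3)*(-5 + 1) = -75*(-4) = 300)
√(Z + c) = √(-505434/8699 + 300) = √(2104266/8699) = √18305009934/8699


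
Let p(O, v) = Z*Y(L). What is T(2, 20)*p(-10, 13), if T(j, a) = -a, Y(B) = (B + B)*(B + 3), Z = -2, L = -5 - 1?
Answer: 1440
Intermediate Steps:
L = -6
Y(B) = 2*B*(3 + B) (Y(B) = (2*B)*(3 + B) = 2*B*(3 + B))
p(O, v) = -72 (p(O, v) = -4*(-6)*(3 - 6) = -4*(-6)*(-3) = -2*36 = -72)
T(2, 20)*p(-10, 13) = -1*20*(-72) = -20*(-72) = 1440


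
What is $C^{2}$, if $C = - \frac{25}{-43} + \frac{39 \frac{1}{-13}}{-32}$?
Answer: $\frac{863041}{1893376} \approx 0.45582$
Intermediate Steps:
$C = \frac{929}{1376}$ ($C = \left(-25\right) \left(- \frac{1}{43}\right) + 39 \left(- \frac{1}{13}\right) \left(- \frac{1}{32}\right) = \frac{25}{43} - - \frac{3}{32} = \frac{25}{43} + \frac{3}{32} = \frac{929}{1376} \approx 0.67515$)
$C^{2} = \left(\frac{929}{1376}\right)^{2} = \frac{863041}{1893376}$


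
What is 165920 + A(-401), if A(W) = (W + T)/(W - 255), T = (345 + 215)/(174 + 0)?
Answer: 9469420847/57072 ≈ 1.6592e+5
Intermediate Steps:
T = 280/87 (T = 560/174 = 560*(1/174) = 280/87 ≈ 3.2184)
A(W) = (280/87 + W)/(-255 + W) (A(W) = (W + 280/87)/(W - 255) = (280/87 + W)/(-255 + W))
165920 + A(-401) = 165920 + (280/87 - 401)/(-255 - 401) = 165920 - 34607/87/(-656) = 165920 - 1/656*(-34607/87) = 165920 + 34607/57072 = 9469420847/57072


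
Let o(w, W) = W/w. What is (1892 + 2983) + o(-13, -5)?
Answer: 63380/13 ≈ 4875.4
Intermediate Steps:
(1892 + 2983) + o(-13, -5) = (1892 + 2983) - 5/(-13) = 4875 - 5*(-1/13) = 4875 + 5/13 = 63380/13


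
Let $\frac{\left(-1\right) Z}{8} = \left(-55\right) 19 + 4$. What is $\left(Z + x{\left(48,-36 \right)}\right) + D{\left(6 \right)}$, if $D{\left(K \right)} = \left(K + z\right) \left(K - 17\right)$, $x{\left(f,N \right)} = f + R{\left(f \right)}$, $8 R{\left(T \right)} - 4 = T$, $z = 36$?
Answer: $\frac{15841}{2} \approx 7920.5$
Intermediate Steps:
$R{\left(T \right)} = \frac{1}{2} + \frac{T}{8}$
$Z = 8328$ ($Z = - 8 \left(\left(-55\right) 19 + 4\right) = - 8 \left(-1045 + 4\right) = \left(-8\right) \left(-1041\right) = 8328$)
$x{\left(f,N \right)} = \frac{1}{2} + \frac{9 f}{8}$ ($x{\left(f,N \right)} = f + \left(\frac{1}{2} + \frac{f}{8}\right) = \frac{1}{2} + \frac{9 f}{8}$)
$D{\left(K \right)} = \left(-17 + K\right) \left(36 + K\right)$ ($D{\left(K \right)} = \left(K + 36\right) \left(K - 17\right) = \left(36 + K\right) \left(-17 + K\right) = \left(-17 + K\right) \left(36 + K\right)$)
$\left(Z + x{\left(48,-36 \right)}\right) + D{\left(6 \right)} = \left(8328 + \left(\frac{1}{2} + \frac{9}{8} \cdot 48\right)\right) + \left(-612 + 6^{2} + 19 \cdot 6\right) = \left(8328 + \left(\frac{1}{2} + 54\right)\right) + \left(-612 + 36 + 114\right) = \left(8328 + \frac{109}{2}\right) - 462 = \frac{16765}{2} - 462 = \frac{15841}{2}$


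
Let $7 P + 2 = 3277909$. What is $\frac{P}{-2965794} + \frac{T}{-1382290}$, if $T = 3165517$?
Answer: $- \frac{192991531169}{78838219005} \approx -2.4479$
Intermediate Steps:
$P = \frac{3277907}{7}$ ($P = - \frac{2}{7} + \frac{1}{7} \cdot 3277909 = - \frac{2}{7} + \frac{3277909}{7} = \frac{3277907}{7} \approx 4.6827 \cdot 10^{5}$)
$\frac{P}{-2965794} + \frac{T}{-1382290} = \frac{3277907}{7 \left(-2965794\right)} + \frac{3165517}{-1382290} = \frac{3277907}{7} \left(- \frac{1}{2965794}\right) + 3165517 \left(- \frac{1}{1382290}\right) = - \frac{3277907}{20760558} - \frac{3165517}{1382290} = - \frac{192991531169}{78838219005}$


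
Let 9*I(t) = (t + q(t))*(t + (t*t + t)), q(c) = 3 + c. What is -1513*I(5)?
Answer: -688415/9 ≈ -76491.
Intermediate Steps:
I(t) = (3 + 2*t)*(t² + 2*t)/9 (I(t) = ((t + (3 + t))*(t + (t*t + t)))/9 = ((3 + 2*t)*(t + (t² + t)))/9 = ((3 + 2*t)*(t + (t + t²)))/9 = ((3 + 2*t)*(t² + 2*t))/9 = (3 + 2*t)*(t² + 2*t)/9)
-1513*I(5) = -1513*5*(6 + 2*5² + 7*5)/9 = -1513*5*(6 + 2*25 + 35)/9 = -1513*5*(6 + 50 + 35)/9 = -1513*5*91/9 = -1513*455/9 = -688415/9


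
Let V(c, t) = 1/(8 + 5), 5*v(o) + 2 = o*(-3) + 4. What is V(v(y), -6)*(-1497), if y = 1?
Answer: -1497/13 ≈ -115.15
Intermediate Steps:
v(o) = ⅖ - 3*o/5 (v(o) = -⅖ + (o*(-3) + 4)/5 = -⅖ + (-3*o + 4)/5 = -⅖ + (4 - 3*o)/5 = -⅖ + (⅘ - 3*o/5) = ⅖ - 3*o/5)
V(c, t) = 1/13
V(v(y), -6)*(-1497) = (1/13)*(-1497) = -1497/13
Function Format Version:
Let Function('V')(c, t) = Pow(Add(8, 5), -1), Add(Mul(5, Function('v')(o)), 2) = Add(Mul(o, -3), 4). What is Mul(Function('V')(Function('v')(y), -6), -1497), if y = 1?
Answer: Rational(-1497, 13) ≈ -115.15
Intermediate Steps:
Function('v')(o) = Add(Rational(2, 5), Mul(Rational(-3, 5), o)) (Function('v')(o) = Add(Rational(-2, 5), Mul(Rational(1, 5), Add(Mul(o, -3), 4))) = Add(Rational(-2, 5), Mul(Rational(1, 5), Add(Mul(-3, o), 4))) = Add(Rational(-2, 5), Mul(Rational(1, 5), Add(4, Mul(-3, o)))) = Add(Rational(-2, 5), Add(Rational(4, 5), Mul(Rational(-3, 5), o))) = Add(Rational(2, 5), Mul(Rational(-3, 5), o)))
Function('V')(c, t) = Rational(1, 13) (Function('V')(c, t) = Pow(13, -1) = Rational(1, 13))
Mul(Function('V')(Function('v')(y), -6), -1497) = Mul(Rational(1, 13), -1497) = Rational(-1497, 13)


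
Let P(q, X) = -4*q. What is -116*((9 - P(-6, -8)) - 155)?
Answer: 19720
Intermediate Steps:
-116*((9 - P(-6, -8)) - 155) = -116*((9 - (-4)*(-6)) - 155) = -116*((9 - 1*24) - 155) = -116*((9 - 24) - 155) = -116*(-15 - 155) = -116*(-170) = 19720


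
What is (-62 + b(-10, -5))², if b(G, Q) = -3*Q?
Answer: 2209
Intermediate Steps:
(-62 + b(-10, -5))² = (-62 - 3*(-5))² = (-62 + 15)² = (-47)² = 2209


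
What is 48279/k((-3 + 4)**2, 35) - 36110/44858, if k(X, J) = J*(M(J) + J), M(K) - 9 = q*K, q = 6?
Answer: 131762963/28484830 ≈ 4.6257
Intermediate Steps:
M(K) = 9 + 6*K
k(X, J) = J*(9 + 7*J) (k(X, J) = J*((9 + 6*J) + J) = J*(9 + 7*J))
48279/k((-3 + 4)**2, 35) - 36110/44858 = 48279/((35*(9 + 7*35))) - 36110/44858 = 48279/((35*(9 + 245))) - 36110*1/44858 = 48279/((35*254)) - 18055/22429 = 48279/8890 - 18055/22429 = 48279*(1/8890) - 18055/22429 = 6897/1270 - 18055/22429 = 131762963/28484830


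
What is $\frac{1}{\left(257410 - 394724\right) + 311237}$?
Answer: $\frac{1}{173923} \approx 5.7497 \cdot 10^{-6}$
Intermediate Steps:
$\frac{1}{\left(257410 - 394724\right) + 311237} = \frac{1}{-137314 + 311237} = \frac{1}{173923}$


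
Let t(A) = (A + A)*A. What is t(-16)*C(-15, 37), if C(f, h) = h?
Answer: 18944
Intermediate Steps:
t(A) = 2*A**2 (t(A) = (2*A)*A = 2*A**2)
t(-16)*C(-15, 37) = (2*(-16)**2)*37 = (2*256)*37 = 512*37 = 18944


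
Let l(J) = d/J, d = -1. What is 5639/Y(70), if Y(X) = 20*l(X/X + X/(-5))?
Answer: 73307/20 ≈ 3665.4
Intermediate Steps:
l(J) = -1/J
Y(X) = -20/(1 - X/5) (Y(X) = 20*(-1/(X/X + X/(-5))) = 20*(-1/(1 + X*(-1/5))) = 20*(-1/(1 - X/5)) = -20/(1 - X/5))
5639/Y(70) = 5639/((100/(-5 + 70))) = 5639/((100/65)) = 5639/((100*(1/65))) = 5639/(20/13) = 5639*(13/20) = 73307/20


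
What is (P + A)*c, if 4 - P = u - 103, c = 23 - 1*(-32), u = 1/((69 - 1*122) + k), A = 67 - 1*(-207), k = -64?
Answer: 2451790/117 ≈ 20955.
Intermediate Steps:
A = 274 (A = 67 + 207 = 274)
u = -1/117 (u = 1/((69 - 1*122) - 64) = 1/((69 - 122) - 64) = 1/(-53 - 64) = 1/(-117) = -1/117 ≈ -0.0085470)
c = 55 (c = 23 + 32 = 55)
P = 12520/117 (P = 4 - (-1/117 - 103) = 4 - 1*(-12052/117) = 4 + 12052/117 = 12520/117 ≈ 107.01)
(P + A)*c = (12520/117 + 274)*55 = (44578/117)*55 = 2451790/117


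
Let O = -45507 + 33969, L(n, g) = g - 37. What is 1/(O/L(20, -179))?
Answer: 12/641 ≈ 0.018721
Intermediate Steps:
L(n, g) = -37 + g
O = -11538
1/(O/L(20, -179)) = 1/(-11538/(-37 - 179)) = 1/(-11538/(-216)) = 1/(-11538*(-1/216)) = 1/(641/12) = 12/641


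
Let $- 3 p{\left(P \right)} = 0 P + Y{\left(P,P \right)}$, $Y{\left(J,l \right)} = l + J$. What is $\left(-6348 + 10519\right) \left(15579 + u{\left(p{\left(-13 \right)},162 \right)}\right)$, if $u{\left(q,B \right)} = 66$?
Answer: $65255295$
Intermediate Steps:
$Y{\left(J,l \right)} = J + l$
$p{\left(P \right)} = - \frac{2 P}{3}$ ($p{\left(P \right)} = - \frac{0 P + \left(P + P\right)}{3} = - \frac{0 + 2 P}{3} = - \frac{2 P}{3}$)
$\left(-6348 + 10519\right) \left(15579 + u{\left(p{\left(-13 \right)},162 \right)}\right) = \left(-6348 + 10519\right) \left(15579 + 66\right) = 4171 \cdot 15645 = 65255295$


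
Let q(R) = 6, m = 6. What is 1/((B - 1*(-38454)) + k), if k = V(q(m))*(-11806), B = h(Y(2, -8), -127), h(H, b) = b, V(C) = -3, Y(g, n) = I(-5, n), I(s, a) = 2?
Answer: 1/73745 ≈ 1.3560e-5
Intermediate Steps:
Y(g, n) = 2
B = -127
k = 35418 (k = -3*(-11806) = 35418)
1/((B - 1*(-38454)) + k) = 1/((-127 - 1*(-38454)) + 35418) = 1/((-127 + 38454) + 35418) = 1/(38327 + 35418) = 1/73745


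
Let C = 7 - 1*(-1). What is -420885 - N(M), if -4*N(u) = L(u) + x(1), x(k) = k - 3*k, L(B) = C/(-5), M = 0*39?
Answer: -4208859/10 ≈ -4.2089e+5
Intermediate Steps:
C = 8 (C = 7 + 1 = 8)
M = 0
L(B) = -8/5 (L(B) = 8/(-5) = 8*(-⅕) = -8/5)
x(k) = -2*k
N(u) = 9/10 (N(u) = -(-8/5 - 2*1)/4 = -(-8/5 - 2)/4 = -¼*(-18/5) = 9/10)
-420885 - N(M) = -420885 - 1*9/10 = -420885 - 9/10 = -4208859/10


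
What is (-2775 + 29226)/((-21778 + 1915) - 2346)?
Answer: -8817/7403 ≈ -1.1910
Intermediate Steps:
(-2775 + 29226)/((-21778 + 1915) - 2346) = 26451/(-19863 - 2346) = 26451/(-22209) = 26451*(-1/22209) = -8817/7403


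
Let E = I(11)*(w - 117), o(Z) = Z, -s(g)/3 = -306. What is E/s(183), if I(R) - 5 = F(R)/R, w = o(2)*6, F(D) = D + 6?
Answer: -140/187 ≈ -0.74866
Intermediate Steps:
s(g) = 918 (s(g) = -3*(-306) = 918)
F(D) = 6 + D
w = 12 (w = 2*6 = 12)
I(R) = 5 + (6 + R)/R
E = -7560/11 (E = (6 + 6/11)*(12 - 117) = (6 + 6*(1/11))*(-105) = (6 + 6/11)*(-105) = (72/11)*(-105) = -7560/11 ≈ -687.27)
E/s(183) = -7560/11/918 = -7560/11*1/918 = -140/187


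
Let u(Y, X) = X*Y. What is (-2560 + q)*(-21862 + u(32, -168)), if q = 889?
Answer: 45514698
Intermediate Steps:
(-2560 + q)*(-21862 + u(32, -168)) = (-2560 + 889)*(-21862 - 168*32) = -1671*(-21862 - 5376) = -1671*(-27238) = 45514698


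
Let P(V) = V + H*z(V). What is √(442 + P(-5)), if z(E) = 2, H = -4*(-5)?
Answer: 3*√53 ≈ 21.840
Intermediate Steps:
H = 20
P(V) = 40 + V (P(V) = V + 20*2 = V + 40 = 40 + V)
√(442 + P(-5)) = √(442 + (40 - 5)) = √(442 + 35) = √477 = 3*√53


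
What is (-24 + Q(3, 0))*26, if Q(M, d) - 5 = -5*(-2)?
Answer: -234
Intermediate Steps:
Q(M, d) = 15 (Q(M, d) = 5 - 5*(-2) = 5 + 10 = 15)
(-24 + Q(3, 0))*26 = (-24 + 15)*26 = -9*26 = -234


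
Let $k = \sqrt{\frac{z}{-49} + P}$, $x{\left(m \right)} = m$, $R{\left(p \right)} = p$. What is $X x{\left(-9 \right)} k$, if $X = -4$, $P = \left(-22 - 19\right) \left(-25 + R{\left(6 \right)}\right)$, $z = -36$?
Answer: $\frac{36 \sqrt{38207}}{7} \approx 1005.3$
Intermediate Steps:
$P = 779$ ($P = \left(-22 - 19\right) \left(-25 + 6\right) = \left(-41\right) \left(-19\right) = 779$)
$k = \frac{\sqrt{38207}}{7}$ ($k = \sqrt{- \frac{36}{-49} + 779} = \sqrt{\left(-36\right) \left(- \frac{1}{49}\right) + 779} = \sqrt{\frac{36}{49} + 779} = \sqrt{\frac{38207}{49}} = \frac{\sqrt{38207}}{7} \approx 27.924$)
$X x{\left(-9 \right)} k = \left(-4\right) \left(-9\right) \frac{\sqrt{38207}}{7} = 36 \frac{\sqrt{38207}}{7} = \frac{36 \sqrt{38207}}{7}$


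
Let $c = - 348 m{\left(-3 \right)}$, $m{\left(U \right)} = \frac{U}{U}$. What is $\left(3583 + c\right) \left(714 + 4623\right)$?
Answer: $17265195$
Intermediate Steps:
$m{\left(U \right)} = 1$
$c = -348$ ($c = \left(-348\right) 1 = -348$)
$\left(3583 + c\right) \left(714 + 4623\right) = \left(3583 - 348\right) \left(714 + 4623\right) = 3235 \cdot 5337 = 17265195$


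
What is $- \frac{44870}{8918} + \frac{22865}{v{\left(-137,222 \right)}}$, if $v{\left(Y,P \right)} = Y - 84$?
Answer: $- \frac{69110}{637} \approx -108.49$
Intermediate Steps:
$v{\left(Y,P \right)} = -84 + Y$
$- \frac{44870}{8918} + \frac{22865}{v{\left(-137,222 \right)}} = - \frac{44870}{8918} + \frac{22865}{-84 - 137} = \left(-44870\right) \frac{1}{8918} + \frac{22865}{-221} = - \frac{3205}{637} + 22865 \left(- \frac{1}{221}\right) = - \frac{3205}{637} - \frac{1345}{13} = - \frac{69110}{637}$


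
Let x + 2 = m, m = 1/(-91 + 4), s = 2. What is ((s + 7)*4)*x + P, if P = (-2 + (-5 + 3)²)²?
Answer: -1984/29 ≈ -68.414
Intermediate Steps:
m = -1/87 (m = 1/(-87) = -1/87 ≈ -0.011494)
P = 4 (P = (-2 + (-2)²)² = (-2 + 4)² = 2² = 4)
x = -175/87 (x = -2 - 1/87 = -175/87 ≈ -2.0115)
((s + 7)*4)*x + P = ((2 + 7)*4)*(-175/87) + 4 = (9*4)*(-175/87) + 4 = 36*(-175/87) + 4 = -2100/29 + 4 = -1984/29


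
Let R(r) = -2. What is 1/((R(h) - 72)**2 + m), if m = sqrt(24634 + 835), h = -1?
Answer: 5476/29961107 - sqrt(25469)/29961107 ≈ 0.00017744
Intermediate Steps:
m = sqrt(25469) ≈ 159.59
1/((R(h) - 72)**2 + m) = 1/((-2 - 72)**2 + sqrt(25469)) = 1/((-74)**2 + sqrt(25469)) = 1/(5476 + sqrt(25469))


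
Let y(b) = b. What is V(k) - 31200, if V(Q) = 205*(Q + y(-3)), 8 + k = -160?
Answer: -66255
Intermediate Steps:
k = -168 (k = -8 - 160 = -168)
V(Q) = -615 + 205*Q (V(Q) = 205*(Q - 3) = 205*(-3 + Q) = -615 + 205*Q)
V(k) - 31200 = (-615 + 205*(-168)) - 31200 = (-615 - 34440) - 31200 = -35055 - 31200 = -66255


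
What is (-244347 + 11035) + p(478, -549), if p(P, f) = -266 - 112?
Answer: -233690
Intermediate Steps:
p(P, f) = -378
(-244347 + 11035) + p(478, -549) = (-244347 + 11035) - 378 = -233312 - 378 = -233690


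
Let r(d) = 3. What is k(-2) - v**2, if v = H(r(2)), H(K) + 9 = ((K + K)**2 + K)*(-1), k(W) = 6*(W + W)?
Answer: -2328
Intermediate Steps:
k(W) = 12*W (k(W) = 6*(2*W) = 12*W)
H(K) = -9 - K - 4*K**2 (H(K) = -9 + ((K + K)**2 + K)*(-1) = -9 + ((2*K)**2 + K)*(-1) = -9 + (4*K**2 + K)*(-1) = -9 + (K + 4*K**2)*(-1) = -9 + (-K - 4*K**2) = -9 - K - 4*K**2)
v = -48 (v = -9 - 1*3 - 4*3**2 = -9 - 3 - 4*9 = -9 - 3 - 36 = -48)
k(-2) - v**2 = 12*(-2) - 1*(-48)**2 = -24 - 1*2304 = -24 - 2304 = -2328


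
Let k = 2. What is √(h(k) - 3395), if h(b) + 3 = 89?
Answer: I*√3309 ≈ 57.524*I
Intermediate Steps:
h(b) = 86 (h(b) = -3 + 89 = 86)
√(h(k) - 3395) = √(86 - 3395) = √(-3309) = I*√3309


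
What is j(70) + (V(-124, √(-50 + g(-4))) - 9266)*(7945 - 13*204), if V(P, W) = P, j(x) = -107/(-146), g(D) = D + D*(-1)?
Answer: -7256385313/146 ≈ -4.9701e+7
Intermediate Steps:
g(D) = 0 (g(D) = D - D = 0)
j(x) = 107/146 (j(x) = -107*(-1/146) = 107/146)
j(70) + (V(-124, √(-50 + g(-4))) - 9266)*(7945 - 13*204) = 107/146 + (-124 - 9266)*(7945 - 13*204) = 107/146 - 9390*(7945 - 2652) = 107/146 - 9390*5293 = 107/146 - 49701270 = -7256385313/146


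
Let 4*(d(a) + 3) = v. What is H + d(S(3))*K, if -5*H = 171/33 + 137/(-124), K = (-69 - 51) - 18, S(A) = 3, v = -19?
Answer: 7288429/6820 ≈ 1068.7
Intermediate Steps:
d(a) = -31/4 (d(a) = -3 + (1/4)*(-19) = -3 - 19/4 = -31/4)
K = -138 (K = -120 - 18 = -138)
H = -5561/6820 (H = -(171/33 + 137/(-124))/5 = -(171*(1/33) + 137*(-1/124))/5 = -(57/11 - 137/124)/5 = -1/5*5561/1364 = -5561/6820 ≈ -0.81540)
H + d(S(3))*K = -5561/6820 - 31/4*(-138) = -5561/6820 + 2139/2 = 7288429/6820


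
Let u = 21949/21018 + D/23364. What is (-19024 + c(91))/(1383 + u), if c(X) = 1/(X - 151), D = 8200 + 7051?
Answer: -7785016851381/566646364475 ≈ -13.739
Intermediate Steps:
D = 15251
c(X) = 1/(-151 + X)
u = 138893659/81844092 (u = 21949/21018 + 15251/23364 = 138893659/81844092 ≈ 1.6971)
(-19024 + c(91))/(1383 + u) = (-19024 + 1/(-151 + 91))/(1383 + 138893659/81844092) = (-19024 + 1/(-60))/(113329272895/81844092) = (-19024 - 1/60)*(81844092/113329272895) = -1141441/60*81844092/113329272895 = -7785016851381/566646364475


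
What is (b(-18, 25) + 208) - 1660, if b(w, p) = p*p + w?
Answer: -845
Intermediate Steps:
b(w, p) = w + p**2 (b(w, p) = p**2 + w = w + p**2)
(b(-18, 25) + 208) - 1660 = ((-18 + 25**2) + 208) - 1660 = ((-18 + 625) + 208) - 1660 = (607 + 208) - 1660 = 815 - 1660 = -845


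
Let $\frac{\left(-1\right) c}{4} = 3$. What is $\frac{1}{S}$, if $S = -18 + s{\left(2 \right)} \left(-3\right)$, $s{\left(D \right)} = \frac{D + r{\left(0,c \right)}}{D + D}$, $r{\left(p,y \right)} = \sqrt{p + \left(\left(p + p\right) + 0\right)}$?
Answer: $- \frac{2}{39} \approx -0.051282$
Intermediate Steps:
$c = -12$ ($c = \left(-4\right) 3 = -12$)
$r{\left(p,y \right)} = \sqrt{3} \sqrt{p}$ ($r{\left(p,y \right)} = \sqrt{p + \left(2 p + 0\right)} = \sqrt{p + 2 p} = \sqrt{3 p} = \sqrt{3} \sqrt{p}$)
$s{\left(D \right)} = \frac{1}{2}$ ($s{\left(D \right)} = \frac{D + \sqrt{3} \sqrt{0}}{D + D} = \frac{D + \sqrt{3} \cdot 0}{2 D} = \left(D + 0\right) \frac{1}{2 D} = D \frac{1}{2 D} = \frac{1}{2}$)
$S = - \frac{39}{2}$ ($S = -18 + \frac{1}{2} \left(-3\right) = -18 - \frac{3}{2} = - \frac{39}{2} \approx -19.5$)
$\frac{1}{S} = \frac{1}{- \frac{39}{2}} = - \frac{2}{39}$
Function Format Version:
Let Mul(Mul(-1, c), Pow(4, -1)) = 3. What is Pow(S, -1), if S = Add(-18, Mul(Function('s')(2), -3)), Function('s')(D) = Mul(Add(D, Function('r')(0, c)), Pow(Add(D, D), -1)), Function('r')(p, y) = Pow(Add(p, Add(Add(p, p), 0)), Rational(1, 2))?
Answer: Rational(-2, 39) ≈ -0.051282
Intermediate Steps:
c = -12 (c = Mul(-4, 3) = -12)
Function('r')(p, y) = Mul(Pow(3, Rational(1, 2)), Pow(p, Rational(1, 2))) (Function('r')(p, y) = Pow(Add(p, Add(Mul(2, p), 0)), Rational(1, 2)) = Pow(Add(p, Mul(2, p)), Rational(1, 2)) = Pow(Mul(3, p), Rational(1, 2)) = Mul(Pow(3, Rational(1, 2)), Pow(p, Rational(1, 2))))
Function('s')(D) = Rational(1, 2) (Function('s')(D) = Mul(Add(D, Mul(Pow(3, Rational(1, 2)), Pow(0, Rational(1, 2)))), Pow(Add(D, D), -1)) = Mul(Add(D, Mul(Pow(3, Rational(1, 2)), 0)), Pow(Mul(2, D), -1)) = Mul(Add(D, 0), Mul(Rational(1, 2), Pow(D, -1))) = Mul(D, Mul(Rational(1, 2), Pow(D, -1))) = Rational(1, 2))
S = Rational(-39, 2) (S = Add(-18, Mul(Rational(1, 2), -3)) = Add(-18, Rational(-3, 2)) = Rational(-39, 2) ≈ -19.500)
Pow(S, -1) = Pow(Rational(-39, 2), -1) = Rational(-2, 39)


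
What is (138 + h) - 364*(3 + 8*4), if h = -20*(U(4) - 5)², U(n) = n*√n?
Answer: -12782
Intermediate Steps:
U(n) = n^(3/2)
h = -180 (h = -20*(4^(3/2) - 5)² = -20*(8 - 5)² = -20*3² = -20*9 = -180)
(138 + h) - 364*(3 + 8*4) = (138 - 180) - 364*(3 + 8*4) = -42 - 364*(3 + 32) = -42 - 364*35 = -42 - 12740 = -12782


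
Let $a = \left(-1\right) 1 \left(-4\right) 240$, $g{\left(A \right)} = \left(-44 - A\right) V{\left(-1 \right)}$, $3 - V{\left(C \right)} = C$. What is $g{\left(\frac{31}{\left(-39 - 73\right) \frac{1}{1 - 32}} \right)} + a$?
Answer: $\frac{20991}{28} \approx 749.68$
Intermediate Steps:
$V{\left(C \right)} = 3 - C$
$g{\left(A \right)} = -176 - 4 A$ ($g{\left(A \right)} = \left(-44 - A\right) \left(3 - -1\right) = \left(-44 - A\right) \left(3 + 1\right) = \left(-44 - A\right) 4 = -176 - 4 A$)
$a = 960$ ($a = \left(-1\right) \left(-4\right) 240 = 4 \cdot 240 = 960$)
$g{\left(\frac{31}{\left(-39 - 73\right) \frac{1}{1 - 32}} \right)} + a = \left(-176 - 4 \frac{31}{\left(-39 - 73\right) \frac{1}{1 - 32}}\right) + 960 = \left(-176 - 4 \frac{31}{\left(-112\right) \frac{1}{-31}}\right) + 960 = \left(-176 - 4 \frac{31}{\left(-112\right) \left(- \frac{1}{31}\right)}\right) + 960 = \left(-176 - 4 \frac{31}{\frac{112}{31}}\right) + 960 = \left(-176 - 4 \cdot 31 \cdot \frac{31}{112}\right) + 960 = \left(-176 - \frac{961}{28}\right) + 960 = - \frac{5889}{28} + 960 = \frac{20991}{28}$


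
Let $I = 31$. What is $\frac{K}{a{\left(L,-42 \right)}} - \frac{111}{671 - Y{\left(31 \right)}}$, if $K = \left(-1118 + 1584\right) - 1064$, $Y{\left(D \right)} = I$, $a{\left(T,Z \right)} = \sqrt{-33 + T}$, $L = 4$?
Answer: $- \frac{111}{640} + \frac{598 i \sqrt{29}}{29} \approx -0.17344 + 111.05 i$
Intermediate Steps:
$Y{\left(D \right)} = 31$
$K = -598$ ($K = 466 - 1064 = -598$)
$\frac{K}{a{\left(L,-42 \right)}} - \frac{111}{671 - Y{\left(31 \right)}} = - \frac{598}{\sqrt{-33 + 4}} - \frac{111}{671 - 31} = - \frac{598}{\sqrt{-29}} - \frac{111}{671 - 31} = - \frac{598}{i \sqrt{29}} - \frac{111}{640} = - 598 \left(- \frac{i \sqrt{29}}{29}\right) - \frac{111}{640} = \frac{598 i \sqrt{29}}{29} - \frac{111}{640} = - \frac{111}{640} + \frac{598 i \sqrt{29}}{29}$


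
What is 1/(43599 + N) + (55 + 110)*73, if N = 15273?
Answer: 709113241/58872 ≈ 12045.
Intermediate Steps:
1/(43599 + N) + (55 + 110)*73 = 1/(43599 + 15273) + (55 + 110)*73 = 1/58872 + 165*73 = 1/58872 + 12045 = 709113241/58872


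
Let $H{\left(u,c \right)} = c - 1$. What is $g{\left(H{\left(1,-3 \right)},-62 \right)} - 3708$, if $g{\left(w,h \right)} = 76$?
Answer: $-3632$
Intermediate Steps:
$H{\left(u,c \right)} = -1 + c$ ($H{\left(u,c \right)} = c - 1 = -1 + c$)
$g{\left(H{\left(1,-3 \right)},-62 \right)} - 3708 = 76 - 3708 = -3632$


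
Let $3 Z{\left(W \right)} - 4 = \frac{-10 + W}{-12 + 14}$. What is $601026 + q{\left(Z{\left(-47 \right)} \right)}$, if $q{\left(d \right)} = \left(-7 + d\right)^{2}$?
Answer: $\frac{21645217}{36} \approx 6.0126 \cdot 10^{5}$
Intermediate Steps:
$Z{\left(W \right)} = - \frac{1}{3} + \frac{W}{6}$ ($Z{\left(W \right)} = \frac{4}{3} + \frac{\left(-10 + W\right) \frac{1}{-12 + 14}}{3} = \frac{4}{3} + \frac{\left(-10 + W\right) \frac{1}{2}}{3} = \frac{4}{3} + \frac{-5 + \frac{W}{2}}{3} = \frac{4}{3} + \left(- \frac{5}{3} + \frac{W}{6}\right) = - \frac{1}{3} + \frac{W}{6}$)
$601026 + q{\left(Z{\left(-47 \right)} \right)} = 601026 + \left(-7 + \left(- \frac{1}{3} + \frac{1}{6} \left(-47\right)\right)\right)^{2} = 601026 + \left(-7 - \frac{49}{6}\right)^{2} = 601026 + \left(- \frac{91}{6}\right)^{2} = 601026 + \frac{8281}{36} = \frac{21645217}{36}$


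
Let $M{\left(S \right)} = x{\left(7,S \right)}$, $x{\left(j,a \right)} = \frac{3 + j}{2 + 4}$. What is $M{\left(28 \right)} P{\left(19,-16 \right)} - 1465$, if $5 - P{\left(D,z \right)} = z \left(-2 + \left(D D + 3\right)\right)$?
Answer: $\frac{24590}{3} \approx 8196.7$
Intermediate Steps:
$x{\left(j,a \right)} = \frac{1}{2} + \frac{j}{6}$ ($x{\left(j,a \right)} = \frac{3 + j}{6} = \left(3 + j\right) \frac{1}{6} = \frac{1}{2} + \frac{j}{6}$)
$P{\left(D,z \right)} = 5 - z \left(1 + D^{2}\right)$ ($P{\left(D,z \right)} = 5 - z \left(-2 + \left(D D + 3\right)\right) = 5 - z \left(-2 + \left(D^{2} + 3\right)\right) = 5 - z \left(-2 + \left(3 + D^{2}\right)\right) = 5 - z \left(1 + D^{2}\right)$)
$M{\left(S \right)} = \frac{5}{3}$ ($M{\left(S \right)} = \frac{1}{2} + \frac{1}{6} \cdot 7 = \frac{1}{2} + \frac{7}{6} = \frac{5}{3}$)
$M{\left(28 \right)} P{\left(19,-16 \right)} - 1465 = \frac{5 \left(5 - -16 - - 16 \cdot 19^{2}\right)}{3} - 1465 = \frac{5 \left(5 + 16 - \left(-16\right) 361\right)}{3} - 1465 = \frac{5 \left(5 + 16 + 5776\right)}{3} - 1465 = \frac{5}{3} \cdot 5797 - 1465 = \frac{28985}{3} - 1465 = \frac{24590}{3}$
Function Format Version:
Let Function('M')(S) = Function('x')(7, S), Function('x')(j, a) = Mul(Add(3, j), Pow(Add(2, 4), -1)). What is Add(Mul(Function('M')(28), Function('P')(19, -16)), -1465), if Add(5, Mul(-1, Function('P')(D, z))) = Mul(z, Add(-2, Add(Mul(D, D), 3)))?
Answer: Rational(24590, 3) ≈ 8196.7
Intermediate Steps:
Function('x')(j, a) = Add(Rational(1, 2), Mul(Rational(1, 6), j)) (Function('x')(j, a) = Mul(Add(3, j), Pow(6, -1)) = Mul(Add(3, j), Rational(1, 6)) = Add(Rational(1, 2), Mul(Rational(1, 6), j)))
Function('P')(D, z) = Add(5, Mul(-1, z, Add(1, Pow(D, 2)))) (Function('P')(D, z) = Add(5, Mul(-1, Mul(z, Add(-2, Add(Mul(D, D), 3))))) = Add(5, Mul(-1, Mul(z, Add(-2, Add(Pow(D, 2), 3))))) = Add(5, Mul(-1, Mul(z, Add(-2, Add(3, Pow(D, 2)))))) = Add(5, Mul(-1, Mul(z, Add(1, Pow(D, 2))))) = Add(5, Mul(-1, z, Add(1, Pow(D, 2)))))
Function('M')(S) = Rational(5, 3) (Function('M')(S) = Add(Rational(1, 2), Mul(Rational(1, 6), 7)) = Add(Rational(1, 2), Rational(7, 6)) = Rational(5, 3))
Add(Mul(Function('M')(28), Function('P')(19, -16)), -1465) = Add(Mul(Rational(5, 3), Add(5, Mul(-1, -16), Mul(-1, -16, Pow(19, 2)))), -1465) = Add(Mul(Rational(5, 3), Add(5, 16, Mul(-1, -16, 361))), -1465) = Add(Mul(Rational(5, 3), Add(5, 16, 5776)), -1465) = Add(Mul(Rational(5, 3), 5797), -1465) = Add(Rational(28985, 3), -1465) = Rational(24590, 3)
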